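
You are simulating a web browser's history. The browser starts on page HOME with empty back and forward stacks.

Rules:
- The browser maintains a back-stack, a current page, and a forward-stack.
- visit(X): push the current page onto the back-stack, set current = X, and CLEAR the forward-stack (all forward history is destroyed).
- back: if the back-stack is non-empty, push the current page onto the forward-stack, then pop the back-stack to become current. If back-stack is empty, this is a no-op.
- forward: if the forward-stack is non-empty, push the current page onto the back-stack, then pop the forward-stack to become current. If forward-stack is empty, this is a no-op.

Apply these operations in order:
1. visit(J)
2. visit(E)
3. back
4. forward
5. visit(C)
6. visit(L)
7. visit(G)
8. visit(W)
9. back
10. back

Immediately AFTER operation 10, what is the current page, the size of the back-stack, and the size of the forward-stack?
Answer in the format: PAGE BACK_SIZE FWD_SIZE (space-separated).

After 1 (visit(J)): cur=J back=1 fwd=0
After 2 (visit(E)): cur=E back=2 fwd=0
After 3 (back): cur=J back=1 fwd=1
After 4 (forward): cur=E back=2 fwd=0
After 5 (visit(C)): cur=C back=3 fwd=0
After 6 (visit(L)): cur=L back=4 fwd=0
After 7 (visit(G)): cur=G back=5 fwd=0
After 8 (visit(W)): cur=W back=6 fwd=0
After 9 (back): cur=G back=5 fwd=1
After 10 (back): cur=L back=4 fwd=2

L 4 2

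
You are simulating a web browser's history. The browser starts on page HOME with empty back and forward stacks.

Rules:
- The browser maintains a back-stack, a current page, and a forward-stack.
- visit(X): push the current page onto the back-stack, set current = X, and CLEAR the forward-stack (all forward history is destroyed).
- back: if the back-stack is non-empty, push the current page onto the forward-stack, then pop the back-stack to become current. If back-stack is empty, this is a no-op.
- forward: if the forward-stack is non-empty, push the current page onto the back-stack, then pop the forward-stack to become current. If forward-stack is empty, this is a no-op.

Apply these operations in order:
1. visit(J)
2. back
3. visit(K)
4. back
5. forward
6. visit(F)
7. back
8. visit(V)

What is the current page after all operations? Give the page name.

After 1 (visit(J)): cur=J back=1 fwd=0
After 2 (back): cur=HOME back=0 fwd=1
After 3 (visit(K)): cur=K back=1 fwd=0
After 4 (back): cur=HOME back=0 fwd=1
After 5 (forward): cur=K back=1 fwd=0
After 6 (visit(F)): cur=F back=2 fwd=0
After 7 (back): cur=K back=1 fwd=1
After 8 (visit(V)): cur=V back=2 fwd=0

Answer: V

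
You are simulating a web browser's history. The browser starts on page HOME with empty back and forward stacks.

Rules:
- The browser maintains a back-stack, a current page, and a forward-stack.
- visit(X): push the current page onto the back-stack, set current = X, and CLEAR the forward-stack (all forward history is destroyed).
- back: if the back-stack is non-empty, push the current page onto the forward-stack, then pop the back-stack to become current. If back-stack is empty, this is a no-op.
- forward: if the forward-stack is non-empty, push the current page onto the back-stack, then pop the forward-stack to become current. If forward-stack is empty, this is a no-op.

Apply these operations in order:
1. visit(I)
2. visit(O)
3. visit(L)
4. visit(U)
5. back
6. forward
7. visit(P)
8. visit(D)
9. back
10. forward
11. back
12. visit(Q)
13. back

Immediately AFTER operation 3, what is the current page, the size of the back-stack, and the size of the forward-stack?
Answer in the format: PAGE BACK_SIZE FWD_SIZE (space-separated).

After 1 (visit(I)): cur=I back=1 fwd=0
After 2 (visit(O)): cur=O back=2 fwd=0
After 3 (visit(L)): cur=L back=3 fwd=0

L 3 0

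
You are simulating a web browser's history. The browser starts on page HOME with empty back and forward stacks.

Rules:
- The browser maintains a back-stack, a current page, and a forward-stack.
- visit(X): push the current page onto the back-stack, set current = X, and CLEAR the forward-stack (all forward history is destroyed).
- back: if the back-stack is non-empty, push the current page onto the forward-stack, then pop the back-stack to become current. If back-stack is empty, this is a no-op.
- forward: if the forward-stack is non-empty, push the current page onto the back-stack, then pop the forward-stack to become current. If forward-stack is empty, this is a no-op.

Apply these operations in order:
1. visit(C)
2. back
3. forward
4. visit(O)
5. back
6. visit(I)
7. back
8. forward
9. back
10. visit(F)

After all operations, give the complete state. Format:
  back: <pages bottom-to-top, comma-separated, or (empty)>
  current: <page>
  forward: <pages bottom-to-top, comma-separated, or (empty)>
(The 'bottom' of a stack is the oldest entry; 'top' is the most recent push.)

Answer: back: HOME,C
current: F
forward: (empty)

Derivation:
After 1 (visit(C)): cur=C back=1 fwd=0
After 2 (back): cur=HOME back=0 fwd=1
After 3 (forward): cur=C back=1 fwd=0
After 4 (visit(O)): cur=O back=2 fwd=0
After 5 (back): cur=C back=1 fwd=1
After 6 (visit(I)): cur=I back=2 fwd=0
After 7 (back): cur=C back=1 fwd=1
After 8 (forward): cur=I back=2 fwd=0
After 9 (back): cur=C back=1 fwd=1
After 10 (visit(F)): cur=F back=2 fwd=0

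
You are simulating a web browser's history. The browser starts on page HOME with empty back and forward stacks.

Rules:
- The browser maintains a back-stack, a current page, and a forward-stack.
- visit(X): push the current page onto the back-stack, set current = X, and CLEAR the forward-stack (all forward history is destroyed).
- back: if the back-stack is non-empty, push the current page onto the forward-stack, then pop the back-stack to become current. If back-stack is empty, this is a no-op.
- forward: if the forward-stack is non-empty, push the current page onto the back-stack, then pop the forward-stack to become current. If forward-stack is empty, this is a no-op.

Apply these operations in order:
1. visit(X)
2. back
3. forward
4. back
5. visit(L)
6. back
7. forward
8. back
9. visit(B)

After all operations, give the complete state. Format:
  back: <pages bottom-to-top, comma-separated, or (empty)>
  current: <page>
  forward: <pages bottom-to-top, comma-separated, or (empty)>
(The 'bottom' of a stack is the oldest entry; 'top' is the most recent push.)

Answer: back: HOME
current: B
forward: (empty)

Derivation:
After 1 (visit(X)): cur=X back=1 fwd=0
After 2 (back): cur=HOME back=0 fwd=1
After 3 (forward): cur=X back=1 fwd=0
After 4 (back): cur=HOME back=0 fwd=1
After 5 (visit(L)): cur=L back=1 fwd=0
After 6 (back): cur=HOME back=0 fwd=1
After 7 (forward): cur=L back=1 fwd=0
After 8 (back): cur=HOME back=0 fwd=1
After 9 (visit(B)): cur=B back=1 fwd=0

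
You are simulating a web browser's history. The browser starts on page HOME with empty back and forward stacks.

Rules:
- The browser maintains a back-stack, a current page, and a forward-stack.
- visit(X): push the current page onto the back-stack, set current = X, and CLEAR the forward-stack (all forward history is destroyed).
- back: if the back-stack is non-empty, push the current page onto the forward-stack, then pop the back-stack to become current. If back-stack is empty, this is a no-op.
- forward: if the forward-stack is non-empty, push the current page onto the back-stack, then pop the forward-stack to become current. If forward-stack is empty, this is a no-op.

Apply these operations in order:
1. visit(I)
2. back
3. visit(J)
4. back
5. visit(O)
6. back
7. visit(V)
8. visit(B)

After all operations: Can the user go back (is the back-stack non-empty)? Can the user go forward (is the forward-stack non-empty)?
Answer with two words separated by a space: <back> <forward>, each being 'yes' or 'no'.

Answer: yes no

Derivation:
After 1 (visit(I)): cur=I back=1 fwd=0
After 2 (back): cur=HOME back=0 fwd=1
After 3 (visit(J)): cur=J back=1 fwd=0
After 4 (back): cur=HOME back=0 fwd=1
After 5 (visit(O)): cur=O back=1 fwd=0
After 6 (back): cur=HOME back=0 fwd=1
After 7 (visit(V)): cur=V back=1 fwd=0
After 8 (visit(B)): cur=B back=2 fwd=0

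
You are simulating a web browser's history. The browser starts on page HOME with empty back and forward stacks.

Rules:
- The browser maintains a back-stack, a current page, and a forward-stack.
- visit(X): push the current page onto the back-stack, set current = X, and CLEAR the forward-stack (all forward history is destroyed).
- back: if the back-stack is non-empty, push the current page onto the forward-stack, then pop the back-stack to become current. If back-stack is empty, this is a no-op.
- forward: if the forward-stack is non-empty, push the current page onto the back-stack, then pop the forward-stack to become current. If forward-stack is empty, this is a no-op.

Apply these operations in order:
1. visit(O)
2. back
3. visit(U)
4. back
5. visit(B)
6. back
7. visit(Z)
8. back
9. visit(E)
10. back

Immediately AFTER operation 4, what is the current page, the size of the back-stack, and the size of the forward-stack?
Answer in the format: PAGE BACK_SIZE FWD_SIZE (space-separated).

After 1 (visit(O)): cur=O back=1 fwd=0
After 2 (back): cur=HOME back=0 fwd=1
After 3 (visit(U)): cur=U back=1 fwd=0
After 4 (back): cur=HOME back=0 fwd=1

HOME 0 1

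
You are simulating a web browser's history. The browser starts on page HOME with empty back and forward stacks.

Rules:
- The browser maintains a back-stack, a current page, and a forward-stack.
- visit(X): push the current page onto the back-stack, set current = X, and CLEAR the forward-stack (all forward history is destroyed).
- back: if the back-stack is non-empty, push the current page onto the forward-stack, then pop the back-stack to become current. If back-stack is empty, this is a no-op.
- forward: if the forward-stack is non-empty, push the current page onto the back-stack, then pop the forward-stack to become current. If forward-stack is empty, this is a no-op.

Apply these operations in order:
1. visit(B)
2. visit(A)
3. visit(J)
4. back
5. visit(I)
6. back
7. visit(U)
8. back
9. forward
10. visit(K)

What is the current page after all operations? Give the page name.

Answer: K

Derivation:
After 1 (visit(B)): cur=B back=1 fwd=0
After 2 (visit(A)): cur=A back=2 fwd=0
After 3 (visit(J)): cur=J back=3 fwd=0
After 4 (back): cur=A back=2 fwd=1
After 5 (visit(I)): cur=I back=3 fwd=0
After 6 (back): cur=A back=2 fwd=1
After 7 (visit(U)): cur=U back=3 fwd=0
After 8 (back): cur=A back=2 fwd=1
After 9 (forward): cur=U back=3 fwd=0
After 10 (visit(K)): cur=K back=4 fwd=0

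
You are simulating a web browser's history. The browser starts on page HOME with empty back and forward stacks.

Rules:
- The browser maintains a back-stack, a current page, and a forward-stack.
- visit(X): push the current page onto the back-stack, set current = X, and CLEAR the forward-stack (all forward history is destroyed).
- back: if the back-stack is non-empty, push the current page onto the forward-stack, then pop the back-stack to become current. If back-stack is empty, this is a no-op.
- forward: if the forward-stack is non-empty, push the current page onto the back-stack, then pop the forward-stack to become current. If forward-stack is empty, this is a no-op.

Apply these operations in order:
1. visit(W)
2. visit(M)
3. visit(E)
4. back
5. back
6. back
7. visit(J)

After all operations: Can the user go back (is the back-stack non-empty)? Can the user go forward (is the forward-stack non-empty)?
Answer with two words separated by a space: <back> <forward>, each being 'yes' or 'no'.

After 1 (visit(W)): cur=W back=1 fwd=0
After 2 (visit(M)): cur=M back=2 fwd=0
After 3 (visit(E)): cur=E back=3 fwd=0
After 4 (back): cur=M back=2 fwd=1
After 5 (back): cur=W back=1 fwd=2
After 6 (back): cur=HOME back=0 fwd=3
After 7 (visit(J)): cur=J back=1 fwd=0

Answer: yes no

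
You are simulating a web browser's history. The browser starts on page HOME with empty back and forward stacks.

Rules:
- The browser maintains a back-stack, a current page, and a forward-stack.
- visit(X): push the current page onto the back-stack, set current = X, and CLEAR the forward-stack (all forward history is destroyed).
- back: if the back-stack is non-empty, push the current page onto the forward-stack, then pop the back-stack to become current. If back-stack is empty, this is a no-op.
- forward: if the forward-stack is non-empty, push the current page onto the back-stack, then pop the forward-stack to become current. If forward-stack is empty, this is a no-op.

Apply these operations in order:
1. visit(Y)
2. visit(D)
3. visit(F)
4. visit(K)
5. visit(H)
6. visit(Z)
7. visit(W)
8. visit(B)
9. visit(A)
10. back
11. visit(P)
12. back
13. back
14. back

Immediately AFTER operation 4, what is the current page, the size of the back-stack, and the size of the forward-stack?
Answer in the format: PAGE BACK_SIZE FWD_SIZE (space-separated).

After 1 (visit(Y)): cur=Y back=1 fwd=0
After 2 (visit(D)): cur=D back=2 fwd=0
After 3 (visit(F)): cur=F back=3 fwd=0
After 4 (visit(K)): cur=K back=4 fwd=0

K 4 0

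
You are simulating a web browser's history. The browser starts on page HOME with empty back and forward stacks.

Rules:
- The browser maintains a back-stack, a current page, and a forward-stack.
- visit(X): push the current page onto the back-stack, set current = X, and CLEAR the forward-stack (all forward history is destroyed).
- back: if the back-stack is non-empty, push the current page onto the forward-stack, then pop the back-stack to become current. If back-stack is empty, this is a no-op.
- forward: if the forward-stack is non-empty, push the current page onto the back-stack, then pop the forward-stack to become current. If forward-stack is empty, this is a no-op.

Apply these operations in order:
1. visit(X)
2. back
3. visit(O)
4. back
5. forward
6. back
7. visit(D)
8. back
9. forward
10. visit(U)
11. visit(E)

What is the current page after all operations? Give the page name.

Answer: E

Derivation:
After 1 (visit(X)): cur=X back=1 fwd=0
After 2 (back): cur=HOME back=0 fwd=1
After 3 (visit(O)): cur=O back=1 fwd=0
After 4 (back): cur=HOME back=0 fwd=1
After 5 (forward): cur=O back=1 fwd=0
After 6 (back): cur=HOME back=0 fwd=1
After 7 (visit(D)): cur=D back=1 fwd=0
After 8 (back): cur=HOME back=0 fwd=1
After 9 (forward): cur=D back=1 fwd=0
After 10 (visit(U)): cur=U back=2 fwd=0
After 11 (visit(E)): cur=E back=3 fwd=0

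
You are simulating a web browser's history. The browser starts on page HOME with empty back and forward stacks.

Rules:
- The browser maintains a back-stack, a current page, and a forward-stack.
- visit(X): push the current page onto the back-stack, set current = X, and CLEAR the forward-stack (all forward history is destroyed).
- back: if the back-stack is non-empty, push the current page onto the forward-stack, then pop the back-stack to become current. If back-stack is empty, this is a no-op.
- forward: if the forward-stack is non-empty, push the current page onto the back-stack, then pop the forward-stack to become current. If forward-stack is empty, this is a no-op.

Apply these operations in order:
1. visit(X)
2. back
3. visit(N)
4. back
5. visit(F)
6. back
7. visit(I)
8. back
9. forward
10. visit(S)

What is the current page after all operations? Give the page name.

Answer: S

Derivation:
After 1 (visit(X)): cur=X back=1 fwd=0
After 2 (back): cur=HOME back=0 fwd=1
After 3 (visit(N)): cur=N back=1 fwd=0
After 4 (back): cur=HOME back=0 fwd=1
After 5 (visit(F)): cur=F back=1 fwd=0
After 6 (back): cur=HOME back=0 fwd=1
After 7 (visit(I)): cur=I back=1 fwd=0
After 8 (back): cur=HOME back=0 fwd=1
After 9 (forward): cur=I back=1 fwd=0
After 10 (visit(S)): cur=S back=2 fwd=0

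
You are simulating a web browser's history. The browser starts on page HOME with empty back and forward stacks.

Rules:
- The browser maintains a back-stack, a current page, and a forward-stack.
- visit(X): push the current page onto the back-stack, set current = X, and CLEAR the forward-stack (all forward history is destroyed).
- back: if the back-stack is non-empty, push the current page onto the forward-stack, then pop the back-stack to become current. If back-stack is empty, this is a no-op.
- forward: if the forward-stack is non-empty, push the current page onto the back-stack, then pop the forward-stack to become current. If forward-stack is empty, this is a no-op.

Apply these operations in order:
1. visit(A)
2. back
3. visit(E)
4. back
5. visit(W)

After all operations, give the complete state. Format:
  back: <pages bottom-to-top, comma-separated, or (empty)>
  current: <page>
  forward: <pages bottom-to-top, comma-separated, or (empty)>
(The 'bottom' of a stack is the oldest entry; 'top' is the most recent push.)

After 1 (visit(A)): cur=A back=1 fwd=0
After 2 (back): cur=HOME back=0 fwd=1
After 3 (visit(E)): cur=E back=1 fwd=0
After 4 (back): cur=HOME back=0 fwd=1
After 5 (visit(W)): cur=W back=1 fwd=0

Answer: back: HOME
current: W
forward: (empty)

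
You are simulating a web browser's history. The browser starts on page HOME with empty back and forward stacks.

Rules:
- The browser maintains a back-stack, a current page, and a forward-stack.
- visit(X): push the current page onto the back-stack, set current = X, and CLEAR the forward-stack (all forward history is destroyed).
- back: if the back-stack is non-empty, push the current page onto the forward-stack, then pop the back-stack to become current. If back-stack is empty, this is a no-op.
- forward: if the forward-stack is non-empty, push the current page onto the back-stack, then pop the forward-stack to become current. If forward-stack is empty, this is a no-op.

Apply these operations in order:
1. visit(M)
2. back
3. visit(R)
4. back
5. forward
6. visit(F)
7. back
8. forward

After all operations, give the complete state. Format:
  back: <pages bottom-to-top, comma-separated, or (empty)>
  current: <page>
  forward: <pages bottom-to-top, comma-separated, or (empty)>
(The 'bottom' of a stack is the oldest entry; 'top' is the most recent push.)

After 1 (visit(M)): cur=M back=1 fwd=0
After 2 (back): cur=HOME back=0 fwd=1
After 3 (visit(R)): cur=R back=1 fwd=0
After 4 (back): cur=HOME back=0 fwd=1
After 5 (forward): cur=R back=1 fwd=0
After 6 (visit(F)): cur=F back=2 fwd=0
After 7 (back): cur=R back=1 fwd=1
After 8 (forward): cur=F back=2 fwd=0

Answer: back: HOME,R
current: F
forward: (empty)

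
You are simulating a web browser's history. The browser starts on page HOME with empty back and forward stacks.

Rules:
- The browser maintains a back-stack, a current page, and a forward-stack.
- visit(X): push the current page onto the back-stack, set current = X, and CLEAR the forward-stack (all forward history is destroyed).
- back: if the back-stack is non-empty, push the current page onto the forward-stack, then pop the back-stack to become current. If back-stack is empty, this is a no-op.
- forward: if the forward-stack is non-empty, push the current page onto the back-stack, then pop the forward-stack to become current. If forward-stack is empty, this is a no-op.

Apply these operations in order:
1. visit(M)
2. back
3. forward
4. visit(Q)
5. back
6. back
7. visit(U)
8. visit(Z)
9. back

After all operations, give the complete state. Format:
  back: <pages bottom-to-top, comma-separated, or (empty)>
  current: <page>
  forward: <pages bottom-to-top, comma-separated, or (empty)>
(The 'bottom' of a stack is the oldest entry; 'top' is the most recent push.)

After 1 (visit(M)): cur=M back=1 fwd=0
After 2 (back): cur=HOME back=0 fwd=1
After 3 (forward): cur=M back=1 fwd=0
After 4 (visit(Q)): cur=Q back=2 fwd=0
After 5 (back): cur=M back=1 fwd=1
After 6 (back): cur=HOME back=0 fwd=2
After 7 (visit(U)): cur=U back=1 fwd=0
After 8 (visit(Z)): cur=Z back=2 fwd=0
After 9 (back): cur=U back=1 fwd=1

Answer: back: HOME
current: U
forward: Z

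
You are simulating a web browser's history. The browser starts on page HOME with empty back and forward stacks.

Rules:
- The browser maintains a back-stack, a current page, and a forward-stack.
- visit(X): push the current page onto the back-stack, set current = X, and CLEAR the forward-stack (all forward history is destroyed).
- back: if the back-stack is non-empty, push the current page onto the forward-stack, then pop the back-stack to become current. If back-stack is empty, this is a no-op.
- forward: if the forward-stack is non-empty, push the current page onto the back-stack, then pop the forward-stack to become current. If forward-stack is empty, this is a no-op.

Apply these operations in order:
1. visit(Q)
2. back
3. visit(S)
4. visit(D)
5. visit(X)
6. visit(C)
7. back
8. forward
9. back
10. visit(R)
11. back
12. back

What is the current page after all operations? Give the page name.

After 1 (visit(Q)): cur=Q back=1 fwd=0
After 2 (back): cur=HOME back=0 fwd=1
After 3 (visit(S)): cur=S back=1 fwd=0
After 4 (visit(D)): cur=D back=2 fwd=0
After 5 (visit(X)): cur=X back=3 fwd=0
After 6 (visit(C)): cur=C back=4 fwd=0
After 7 (back): cur=X back=3 fwd=1
After 8 (forward): cur=C back=4 fwd=0
After 9 (back): cur=X back=3 fwd=1
After 10 (visit(R)): cur=R back=4 fwd=0
After 11 (back): cur=X back=3 fwd=1
After 12 (back): cur=D back=2 fwd=2

Answer: D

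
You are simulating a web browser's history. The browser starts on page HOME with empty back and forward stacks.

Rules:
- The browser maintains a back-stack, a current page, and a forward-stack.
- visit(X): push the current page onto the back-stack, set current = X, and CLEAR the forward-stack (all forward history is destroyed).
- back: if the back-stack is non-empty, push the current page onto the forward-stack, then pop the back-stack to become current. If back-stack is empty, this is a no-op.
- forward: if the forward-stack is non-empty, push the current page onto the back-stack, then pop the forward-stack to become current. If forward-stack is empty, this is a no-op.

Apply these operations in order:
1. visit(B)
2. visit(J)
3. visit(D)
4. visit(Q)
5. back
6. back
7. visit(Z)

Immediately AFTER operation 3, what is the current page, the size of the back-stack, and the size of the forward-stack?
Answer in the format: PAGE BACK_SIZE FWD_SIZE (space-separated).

After 1 (visit(B)): cur=B back=1 fwd=0
After 2 (visit(J)): cur=J back=2 fwd=0
After 3 (visit(D)): cur=D back=3 fwd=0

D 3 0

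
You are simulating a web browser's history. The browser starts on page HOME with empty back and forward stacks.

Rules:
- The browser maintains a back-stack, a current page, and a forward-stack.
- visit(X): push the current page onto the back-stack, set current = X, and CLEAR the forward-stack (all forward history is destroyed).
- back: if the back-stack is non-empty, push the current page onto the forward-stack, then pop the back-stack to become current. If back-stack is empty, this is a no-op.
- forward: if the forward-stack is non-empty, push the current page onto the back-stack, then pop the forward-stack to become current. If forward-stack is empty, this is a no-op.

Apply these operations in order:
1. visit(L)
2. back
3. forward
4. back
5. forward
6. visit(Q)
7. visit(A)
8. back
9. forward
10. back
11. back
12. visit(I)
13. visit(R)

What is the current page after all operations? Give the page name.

After 1 (visit(L)): cur=L back=1 fwd=0
After 2 (back): cur=HOME back=0 fwd=1
After 3 (forward): cur=L back=1 fwd=0
After 4 (back): cur=HOME back=0 fwd=1
After 5 (forward): cur=L back=1 fwd=0
After 6 (visit(Q)): cur=Q back=2 fwd=0
After 7 (visit(A)): cur=A back=3 fwd=0
After 8 (back): cur=Q back=2 fwd=1
After 9 (forward): cur=A back=3 fwd=0
After 10 (back): cur=Q back=2 fwd=1
After 11 (back): cur=L back=1 fwd=2
After 12 (visit(I)): cur=I back=2 fwd=0
After 13 (visit(R)): cur=R back=3 fwd=0

Answer: R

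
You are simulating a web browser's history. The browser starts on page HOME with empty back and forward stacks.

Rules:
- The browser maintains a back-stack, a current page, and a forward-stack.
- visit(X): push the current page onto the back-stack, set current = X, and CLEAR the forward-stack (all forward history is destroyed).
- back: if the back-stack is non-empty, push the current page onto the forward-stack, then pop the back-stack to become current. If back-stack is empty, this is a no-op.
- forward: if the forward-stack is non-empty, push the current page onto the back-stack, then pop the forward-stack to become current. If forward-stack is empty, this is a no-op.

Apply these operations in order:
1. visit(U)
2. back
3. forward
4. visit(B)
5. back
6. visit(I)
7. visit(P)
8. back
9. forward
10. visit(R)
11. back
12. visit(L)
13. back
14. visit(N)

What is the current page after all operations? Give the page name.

Answer: N

Derivation:
After 1 (visit(U)): cur=U back=1 fwd=0
After 2 (back): cur=HOME back=0 fwd=1
After 3 (forward): cur=U back=1 fwd=0
After 4 (visit(B)): cur=B back=2 fwd=0
After 5 (back): cur=U back=1 fwd=1
After 6 (visit(I)): cur=I back=2 fwd=0
After 7 (visit(P)): cur=P back=3 fwd=0
After 8 (back): cur=I back=2 fwd=1
After 9 (forward): cur=P back=3 fwd=0
After 10 (visit(R)): cur=R back=4 fwd=0
After 11 (back): cur=P back=3 fwd=1
After 12 (visit(L)): cur=L back=4 fwd=0
After 13 (back): cur=P back=3 fwd=1
After 14 (visit(N)): cur=N back=4 fwd=0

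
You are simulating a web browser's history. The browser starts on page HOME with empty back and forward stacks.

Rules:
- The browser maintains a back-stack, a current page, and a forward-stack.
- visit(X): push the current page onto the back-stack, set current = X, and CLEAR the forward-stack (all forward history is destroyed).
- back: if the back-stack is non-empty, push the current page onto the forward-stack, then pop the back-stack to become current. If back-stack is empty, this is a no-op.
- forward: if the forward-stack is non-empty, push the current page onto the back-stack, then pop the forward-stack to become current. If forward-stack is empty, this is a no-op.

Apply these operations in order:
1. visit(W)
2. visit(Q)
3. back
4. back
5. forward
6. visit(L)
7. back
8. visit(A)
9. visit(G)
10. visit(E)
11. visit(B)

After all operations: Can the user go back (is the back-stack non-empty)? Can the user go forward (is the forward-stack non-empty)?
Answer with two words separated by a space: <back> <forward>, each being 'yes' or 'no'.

After 1 (visit(W)): cur=W back=1 fwd=0
After 2 (visit(Q)): cur=Q back=2 fwd=0
After 3 (back): cur=W back=1 fwd=1
After 4 (back): cur=HOME back=0 fwd=2
After 5 (forward): cur=W back=1 fwd=1
After 6 (visit(L)): cur=L back=2 fwd=0
After 7 (back): cur=W back=1 fwd=1
After 8 (visit(A)): cur=A back=2 fwd=0
After 9 (visit(G)): cur=G back=3 fwd=0
After 10 (visit(E)): cur=E back=4 fwd=0
After 11 (visit(B)): cur=B back=5 fwd=0

Answer: yes no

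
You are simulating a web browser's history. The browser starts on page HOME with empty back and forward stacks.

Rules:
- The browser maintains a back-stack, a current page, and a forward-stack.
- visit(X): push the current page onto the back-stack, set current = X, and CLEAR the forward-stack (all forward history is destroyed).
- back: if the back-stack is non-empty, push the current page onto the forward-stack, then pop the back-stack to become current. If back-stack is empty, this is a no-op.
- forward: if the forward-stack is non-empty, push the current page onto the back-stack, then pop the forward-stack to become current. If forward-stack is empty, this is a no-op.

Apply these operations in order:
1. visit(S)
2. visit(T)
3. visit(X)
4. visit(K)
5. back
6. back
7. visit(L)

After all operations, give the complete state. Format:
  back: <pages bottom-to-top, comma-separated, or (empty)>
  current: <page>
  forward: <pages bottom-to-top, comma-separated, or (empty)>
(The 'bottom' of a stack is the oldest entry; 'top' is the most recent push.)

After 1 (visit(S)): cur=S back=1 fwd=0
After 2 (visit(T)): cur=T back=2 fwd=0
After 3 (visit(X)): cur=X back=3 fwd=0
After 4 (visit(K)): cur=K back=4 fwd=0
After 5 (back): cur=X back=3 fwd=1
After 6 (back): cur=T back=2 fwd=2
After 7 (visit(L)): cur=L back=3 fwd=0

Answer: back: HOME,S,T
current: L
forward: (empty)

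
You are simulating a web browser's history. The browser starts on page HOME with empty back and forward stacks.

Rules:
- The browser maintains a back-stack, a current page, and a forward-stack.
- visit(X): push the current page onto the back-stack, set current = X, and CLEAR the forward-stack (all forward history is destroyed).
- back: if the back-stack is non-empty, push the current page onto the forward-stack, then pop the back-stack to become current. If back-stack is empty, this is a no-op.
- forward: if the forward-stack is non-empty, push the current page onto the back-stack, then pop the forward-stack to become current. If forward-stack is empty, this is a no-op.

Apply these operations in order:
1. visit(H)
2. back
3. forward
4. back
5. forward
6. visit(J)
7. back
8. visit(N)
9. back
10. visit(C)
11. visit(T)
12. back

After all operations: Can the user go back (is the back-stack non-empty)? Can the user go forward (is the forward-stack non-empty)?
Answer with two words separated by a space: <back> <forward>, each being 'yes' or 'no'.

After 1 (visit(H)): cur=H back=1 fwd=0
After 2 (back): cur=HOME back=0 fwd=1
After 3 (forward): cur=H back=1 fwd=0
After 4 (back): cur=HOME back=0 fwd=1
After 5 (forward): cur=H back=1 fwd=0
After 6 (visit(J)): cur=J back=2 fwd=0
After 7 (back): cur=H back=1 fwd=1
After 8 (visit(N)): cur=N back=2 fwd=0
After 9 (back): cur=H back=1 fwd=1
After 10 (visit(C)): cur=C back=2 fwd=0
After 11 (visit(T)): cur=T back=3 fwd=0
After 12 (back): cur=C back=2 fwd=1

Answer: yes yes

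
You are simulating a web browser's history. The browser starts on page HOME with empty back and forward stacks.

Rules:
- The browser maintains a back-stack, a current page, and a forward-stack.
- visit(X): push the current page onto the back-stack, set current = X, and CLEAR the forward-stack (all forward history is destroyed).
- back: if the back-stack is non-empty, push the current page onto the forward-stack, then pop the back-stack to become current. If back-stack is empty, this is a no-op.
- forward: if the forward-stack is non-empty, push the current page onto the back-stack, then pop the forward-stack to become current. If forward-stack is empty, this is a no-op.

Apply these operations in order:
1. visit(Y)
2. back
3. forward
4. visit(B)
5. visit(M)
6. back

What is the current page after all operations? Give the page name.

Answer: B

Derivation:
After 1 (visit(Y)): cur=Y back=1 fwd=0
After 2 (back): cur=HOME back=0 fwd=1
After 3 (forward): cur=Y back=1 fwd=0
After 4 (visit(B)): cur=B back=2 fwd=0
After 5 (visit(M)): cur=M back=3 fwd=0
After 6 (back): cur=B back=2 fwd=1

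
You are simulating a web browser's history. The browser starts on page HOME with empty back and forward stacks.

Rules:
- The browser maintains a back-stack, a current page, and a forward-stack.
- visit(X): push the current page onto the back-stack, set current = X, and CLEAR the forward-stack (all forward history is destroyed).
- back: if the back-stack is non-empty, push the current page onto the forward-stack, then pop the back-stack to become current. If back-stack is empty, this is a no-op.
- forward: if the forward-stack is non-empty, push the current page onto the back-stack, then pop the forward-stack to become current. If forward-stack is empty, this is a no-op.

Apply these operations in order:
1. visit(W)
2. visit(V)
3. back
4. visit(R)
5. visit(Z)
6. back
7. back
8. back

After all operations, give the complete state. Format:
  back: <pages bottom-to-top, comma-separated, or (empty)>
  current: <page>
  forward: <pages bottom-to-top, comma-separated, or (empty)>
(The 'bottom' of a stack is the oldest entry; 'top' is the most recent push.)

Answer: back: (empty)
current: HOME
forward: Z,R,W

Derivation:
After 1 (visit(W)): cur=W back=1 fwd=0
After 2 (visit(V)): cur=V back=2 fwd=0
After 3 (back): cur=W back=1 fwd=1
After 4 (visit(R)): cur=R back=2 fwd=0
After 5 (visit(Z)): cur=Z back=3 fwd=0
After 6 (back): cur=R back=2 fwd=1
After 7 (back): cur=W back=1 fwd=2
After 8 (back): cur=HOME back=0 fwd=3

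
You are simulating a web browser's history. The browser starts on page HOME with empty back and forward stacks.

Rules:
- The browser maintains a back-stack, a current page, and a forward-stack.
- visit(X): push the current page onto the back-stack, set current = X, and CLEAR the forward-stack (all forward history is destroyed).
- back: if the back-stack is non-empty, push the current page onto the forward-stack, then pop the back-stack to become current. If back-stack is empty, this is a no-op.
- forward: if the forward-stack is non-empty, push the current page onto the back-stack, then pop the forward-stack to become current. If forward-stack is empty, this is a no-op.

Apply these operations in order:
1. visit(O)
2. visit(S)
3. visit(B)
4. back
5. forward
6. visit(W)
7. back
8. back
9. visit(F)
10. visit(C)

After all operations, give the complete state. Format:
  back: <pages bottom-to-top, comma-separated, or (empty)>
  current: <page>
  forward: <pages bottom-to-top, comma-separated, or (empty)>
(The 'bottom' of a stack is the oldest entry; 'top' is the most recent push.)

After 1 (visit(O)): cur=O back=1 fwd=0
After 2 (visit(S)): cur=S back=2 fwd=0
After 3 (visit(B)): cur=B back=3 fwd=0
After 4 (back): cur=S back=2 fwd=1
After 5 (forward): cur=B back=3 fwd=0
After 6 (visit(W)): cur=W back=4 fwd=0
After 7 (back): cur=B back=3 fwd=1
After 8 (back): cur=S back=2 fwd=2
After 9 (visit(F)): cur=F back=3 fwd=0
After 10 (visit(C)): cur=C back=4 fwd=0

Answer: back: HOME,O,S,F
current: C
forward: (empty)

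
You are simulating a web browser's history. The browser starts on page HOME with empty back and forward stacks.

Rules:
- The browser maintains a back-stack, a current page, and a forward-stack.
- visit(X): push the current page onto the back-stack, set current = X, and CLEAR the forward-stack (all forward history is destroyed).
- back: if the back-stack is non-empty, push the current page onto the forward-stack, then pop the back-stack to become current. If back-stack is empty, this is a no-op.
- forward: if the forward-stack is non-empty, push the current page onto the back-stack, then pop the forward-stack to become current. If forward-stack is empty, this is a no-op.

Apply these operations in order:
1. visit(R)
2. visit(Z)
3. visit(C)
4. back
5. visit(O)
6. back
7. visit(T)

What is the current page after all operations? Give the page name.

After 1 (visit(R)): cur=R back=1 fwd=0
After 2 (visit(Z)): cur=Z back=2 fwd=0
After 3 (visit(C)): cur=C back=3 fwd=0
After 4 (back): cur=Z back=2 fwd=1
After 5 (visit(O)): cur=O back=3 fwd=0
After 6 (back): cur=Z back=2 fwd=1
After 7 (visit(T)): cur=T back=3 fwd=0

Answer: T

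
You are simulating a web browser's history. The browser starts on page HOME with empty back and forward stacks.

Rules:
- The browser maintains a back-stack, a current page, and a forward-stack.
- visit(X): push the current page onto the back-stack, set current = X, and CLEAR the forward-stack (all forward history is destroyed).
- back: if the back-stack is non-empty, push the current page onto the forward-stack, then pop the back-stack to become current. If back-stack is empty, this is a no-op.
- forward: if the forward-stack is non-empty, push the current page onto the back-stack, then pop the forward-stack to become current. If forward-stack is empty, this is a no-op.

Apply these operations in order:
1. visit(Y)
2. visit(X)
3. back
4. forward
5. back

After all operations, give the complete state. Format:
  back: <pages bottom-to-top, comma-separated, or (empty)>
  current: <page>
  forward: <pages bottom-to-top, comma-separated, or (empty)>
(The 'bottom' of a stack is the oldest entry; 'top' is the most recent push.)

After 1 (visit(Y)): cur=Y back=1 fwd=0
After 2 (visit(X)): cur=X back=2 fwd=0
After 3 (back): cur=Y back=1 fwd=1
After 4 (forward): cur=X back=2 fwd=0
After 5 (back): cur=Y back=1 fwd=1

Answer: back: HOME
current: Y
forward: X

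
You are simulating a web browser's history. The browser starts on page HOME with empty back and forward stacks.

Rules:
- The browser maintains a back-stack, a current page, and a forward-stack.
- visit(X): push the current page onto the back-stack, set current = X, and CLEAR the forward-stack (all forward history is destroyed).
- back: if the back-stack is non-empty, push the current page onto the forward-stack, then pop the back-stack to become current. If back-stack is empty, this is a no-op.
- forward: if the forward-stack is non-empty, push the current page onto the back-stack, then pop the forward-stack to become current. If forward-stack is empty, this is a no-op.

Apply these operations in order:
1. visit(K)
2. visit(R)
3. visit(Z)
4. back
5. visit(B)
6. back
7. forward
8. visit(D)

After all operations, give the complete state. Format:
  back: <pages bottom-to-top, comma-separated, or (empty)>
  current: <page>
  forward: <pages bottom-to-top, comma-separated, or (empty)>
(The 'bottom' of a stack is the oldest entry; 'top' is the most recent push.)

After 1 (visit(K)): cur=K back=1 fwd=0
After 2 (visit(R)): cur=R back=2 fwd=0
After 3 (visit(Z)): cur=Z back=3 fwd=0
After 4 (back): cur=R back=2 fwd=1
After 5 (visit(B)): cur=B back=3 fwd=0
After 6 (back): cur=R back=2 fwd=1
After 7 (forward): cur=B back=3 fwd=0
After 8 (visit(D)): cur=D back=4 fwd=0

Answer: back: HOME,K,R,B
current: D
forward: (empty)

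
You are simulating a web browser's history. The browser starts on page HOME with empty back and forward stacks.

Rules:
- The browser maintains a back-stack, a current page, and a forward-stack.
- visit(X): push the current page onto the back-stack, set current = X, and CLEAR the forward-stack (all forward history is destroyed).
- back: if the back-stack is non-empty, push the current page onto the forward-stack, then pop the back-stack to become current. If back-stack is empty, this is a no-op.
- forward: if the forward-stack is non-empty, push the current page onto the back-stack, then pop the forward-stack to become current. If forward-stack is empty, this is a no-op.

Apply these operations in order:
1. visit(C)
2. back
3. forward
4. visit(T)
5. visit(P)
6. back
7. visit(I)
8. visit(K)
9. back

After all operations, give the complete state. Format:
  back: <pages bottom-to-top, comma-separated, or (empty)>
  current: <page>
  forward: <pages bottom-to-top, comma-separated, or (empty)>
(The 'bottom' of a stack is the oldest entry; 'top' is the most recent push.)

Answer: back: HOME,C,T
current: I
forward: K

Derivation:
After 1 (visit(C)): cur=C back=1 fwd=0
After 2 (back): cur=HOME back=0 fwd=1
After 3 (forward): cur=C back=1 fwd=0
After 4 (visit(T)): cur=T back=2 fwd=0
After 5 (visit(P)): cur=P back=3 fwd=0
After 6 (back): cur=T back=2 fwd=1
After 7 (visit(I)): cur=I back=3 fwd=0
After 8 (visit(K)): cur=K back=4 fwd=0
After 9 (back): cur=I back=3 fwd=1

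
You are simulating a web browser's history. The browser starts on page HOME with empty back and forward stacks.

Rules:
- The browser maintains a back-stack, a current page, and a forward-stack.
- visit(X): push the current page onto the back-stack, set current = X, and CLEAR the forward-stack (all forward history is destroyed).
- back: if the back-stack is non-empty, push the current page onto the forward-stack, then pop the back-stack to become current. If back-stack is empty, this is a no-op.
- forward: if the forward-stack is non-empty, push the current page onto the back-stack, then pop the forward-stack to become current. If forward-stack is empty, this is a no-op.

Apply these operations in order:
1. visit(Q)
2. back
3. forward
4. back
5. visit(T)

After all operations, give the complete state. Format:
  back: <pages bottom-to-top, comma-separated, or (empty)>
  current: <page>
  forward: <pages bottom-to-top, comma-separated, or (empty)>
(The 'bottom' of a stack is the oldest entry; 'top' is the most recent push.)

After 1 (visit(Q)): cur=Q back=1 fwd=0
After 2 (back): cur=HOME back=0 fwd=1
After 3 (forward): cur=Q back=1 fwd=0
After 4 (back): cur=HOME back=0 fwd=1
After 5 (visit(T)): cur=T back=1 fwd=0

Answer: back: HOME
current: T
forward: (empty)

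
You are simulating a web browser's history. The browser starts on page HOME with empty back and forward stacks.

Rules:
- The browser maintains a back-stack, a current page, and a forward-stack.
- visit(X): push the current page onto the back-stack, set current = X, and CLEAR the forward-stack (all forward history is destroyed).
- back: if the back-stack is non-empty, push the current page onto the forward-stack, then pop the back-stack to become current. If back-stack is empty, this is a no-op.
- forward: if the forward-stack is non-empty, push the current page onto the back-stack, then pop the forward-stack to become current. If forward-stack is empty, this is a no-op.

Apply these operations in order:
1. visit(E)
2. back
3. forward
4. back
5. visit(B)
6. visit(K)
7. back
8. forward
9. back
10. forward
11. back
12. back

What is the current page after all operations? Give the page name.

Answer: HOME

Derivation:
After 1 (visit(E)): cur=E back=1 fwd=0
After 2 (back): cur=HOME back=0 fwd=1
After 3 (forward): cur=E back=1 fwd=0
After 4 (back): cur=HOME back=0 fwd=1
After 5 (visit(B)): cur=B back=1 fwd=0
After 6 (visit(K)): cur=K back=2 fwd=0
After 7 (back): cur=B back=1 fwd=1
After 8 (forward): cur=K back=2 fwd=0
After 9 (back): cur=B back=1 fwd=1
After 10 (forward): cur=K back=2 fwd=0
After 11 (back): cur=B back=1 fwd=1
After 12 (back): cur=HOME back=0 fwd=2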